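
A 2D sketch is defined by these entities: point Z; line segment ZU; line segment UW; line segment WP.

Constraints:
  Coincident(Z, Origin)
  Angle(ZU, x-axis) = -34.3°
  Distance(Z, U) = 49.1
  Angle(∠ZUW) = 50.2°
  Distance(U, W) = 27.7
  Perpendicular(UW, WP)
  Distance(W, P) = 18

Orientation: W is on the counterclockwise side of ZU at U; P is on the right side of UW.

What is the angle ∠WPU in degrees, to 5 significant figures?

56.983°

∠ZUW = 50.2°, so UW runs at -34.3° + (180° − 50.2°) = 95.500° from the x-axis; with |UW| = 27.7, W = U + 27.7·(cos 95.500°, sin 95.500°) = (37.906, -0.096654). The perpendicularity gives WP at right angles to UW; with |WP| = 18.0 on the right of UW, P = W + 18.0·(0.99540, 0.095846) = (55.824, 1.6286). Then cos ∠WPU = PW·PU / (|PW||PU|), giving 56.983°.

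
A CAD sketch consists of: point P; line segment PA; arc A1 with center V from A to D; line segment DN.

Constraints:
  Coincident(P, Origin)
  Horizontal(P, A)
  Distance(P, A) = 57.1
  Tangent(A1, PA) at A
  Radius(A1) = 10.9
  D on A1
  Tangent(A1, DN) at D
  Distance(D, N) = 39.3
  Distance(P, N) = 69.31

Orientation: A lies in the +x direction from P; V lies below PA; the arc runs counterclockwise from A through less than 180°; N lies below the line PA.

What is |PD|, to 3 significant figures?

47.6

P is at the origin; PA is horizontal with |PA| = 57.1 and A on the +x side, so A = (57.1, 0.00). Since A1 is tangent to PA there, VA ⟂ PA, so V = A + (0, -10.9) = (57.1, -10.9). Since VD ⟂ DN (tangency), |VN| = √(10.9² + 39.3²) = 40.8 regardless of where D sits on A1. So N lies on both circle(P, 69.31) and circle(V, 40.8); the below-PA intersection is N = (47.4, -50.5). D is the foot of the tangent from N: D = (46.2, -11.2).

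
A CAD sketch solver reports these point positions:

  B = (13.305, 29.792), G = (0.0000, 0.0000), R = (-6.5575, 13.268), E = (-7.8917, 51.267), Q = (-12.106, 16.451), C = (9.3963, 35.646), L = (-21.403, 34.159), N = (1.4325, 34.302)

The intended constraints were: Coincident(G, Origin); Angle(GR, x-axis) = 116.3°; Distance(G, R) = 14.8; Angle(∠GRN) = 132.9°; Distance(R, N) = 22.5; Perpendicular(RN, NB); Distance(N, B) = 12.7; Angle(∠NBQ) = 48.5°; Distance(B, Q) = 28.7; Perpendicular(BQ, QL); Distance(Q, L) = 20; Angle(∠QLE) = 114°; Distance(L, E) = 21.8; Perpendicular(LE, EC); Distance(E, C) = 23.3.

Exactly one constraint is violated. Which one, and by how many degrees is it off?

Perpendicular(LE, EC) — off by 3.80°.

G = (0.00, 0.00) ✓; GR at 116.3° ✓; |GR| = 14.80 ✓; ∠GRN = 132.9° ✓; |RN| = 22.50 ✓; ∠(RN, NB) = 90.00° ✓; |NB| = 12.70 ✓; ∠NBQ = 48.50° ✓; |BQ| = 28.70 ✓; ∠(BQ, QL) = 90.00° ✓; |QL| = 20.00 ✓; ∠QLE = 114.0° ✓; |LE| = 21.80 ✓; ∠(LE, EC) = 93.80° ✗; |EC| = 23.30 ✓.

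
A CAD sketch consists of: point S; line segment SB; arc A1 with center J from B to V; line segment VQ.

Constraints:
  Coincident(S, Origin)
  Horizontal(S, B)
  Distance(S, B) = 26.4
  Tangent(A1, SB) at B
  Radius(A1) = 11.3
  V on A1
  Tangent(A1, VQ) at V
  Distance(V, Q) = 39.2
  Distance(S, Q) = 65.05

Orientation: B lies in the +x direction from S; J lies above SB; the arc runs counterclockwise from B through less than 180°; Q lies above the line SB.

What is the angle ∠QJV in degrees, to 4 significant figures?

73.92°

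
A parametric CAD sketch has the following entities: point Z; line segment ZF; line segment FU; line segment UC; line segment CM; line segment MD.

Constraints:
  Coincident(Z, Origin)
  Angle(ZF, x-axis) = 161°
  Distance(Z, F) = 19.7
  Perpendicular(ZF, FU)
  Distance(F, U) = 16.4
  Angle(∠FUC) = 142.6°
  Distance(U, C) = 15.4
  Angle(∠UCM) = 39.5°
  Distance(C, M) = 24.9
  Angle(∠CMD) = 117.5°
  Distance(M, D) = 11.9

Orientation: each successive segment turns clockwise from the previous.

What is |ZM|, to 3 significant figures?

10.2

Z is at the origin; ZF runs at 161.0° with length 19.7, so F = (-18.6, 6.41). The perpendicularity gives FU at right angles to ZF, so FU runs at 71.0°; with |FU| = 16.4, U = (-13.3, 21.9). ∠FUC = 142.6° gives UC at 33.6° from the x-axis; with |UC| = 15.4, C = (-0.460, 30.4). ∠UCM = 39.5° gives CM at -107° from the x-axis; with |CM| = 24.9, M = (-7.70, 6.62). Then |ZM| = |M − Z| = 10.2.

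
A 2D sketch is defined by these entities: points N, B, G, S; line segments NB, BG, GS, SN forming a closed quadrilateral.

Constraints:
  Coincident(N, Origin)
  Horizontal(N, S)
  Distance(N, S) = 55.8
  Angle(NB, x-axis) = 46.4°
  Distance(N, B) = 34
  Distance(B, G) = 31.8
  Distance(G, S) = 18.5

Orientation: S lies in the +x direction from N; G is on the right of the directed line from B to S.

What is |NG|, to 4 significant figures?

37.89

Checks: |BG| = 31.80 ✓; |GS| = 18.50 ✓.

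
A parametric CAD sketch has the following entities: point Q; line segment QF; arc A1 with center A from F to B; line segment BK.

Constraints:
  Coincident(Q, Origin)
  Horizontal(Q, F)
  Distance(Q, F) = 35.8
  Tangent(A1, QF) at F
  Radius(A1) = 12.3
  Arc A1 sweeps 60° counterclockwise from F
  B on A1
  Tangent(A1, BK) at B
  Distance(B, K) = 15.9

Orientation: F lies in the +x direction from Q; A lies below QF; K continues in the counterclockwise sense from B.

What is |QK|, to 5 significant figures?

26.317

On A1, F sits at bearing 90° from A; a 60° counterclockwise sweep puts B at bearing 150°, so B = A + 12.3·(cos 150°, sin 150°) = (25.148, -6.1500). Tangency of A1 to BK means the radius AB is perpendicular to BK, so BK runs along (−sin 150°, cos 150°); with |BK| = 15.9, K = (17.198, -19.920). Then |QK| = |K − Q| = 26.317.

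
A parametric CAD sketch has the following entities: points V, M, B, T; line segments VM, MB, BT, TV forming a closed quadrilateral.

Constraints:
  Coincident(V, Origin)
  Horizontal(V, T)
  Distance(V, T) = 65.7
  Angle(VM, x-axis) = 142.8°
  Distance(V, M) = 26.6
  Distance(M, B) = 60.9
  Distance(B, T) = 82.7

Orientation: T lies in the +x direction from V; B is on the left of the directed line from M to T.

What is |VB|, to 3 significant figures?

66.9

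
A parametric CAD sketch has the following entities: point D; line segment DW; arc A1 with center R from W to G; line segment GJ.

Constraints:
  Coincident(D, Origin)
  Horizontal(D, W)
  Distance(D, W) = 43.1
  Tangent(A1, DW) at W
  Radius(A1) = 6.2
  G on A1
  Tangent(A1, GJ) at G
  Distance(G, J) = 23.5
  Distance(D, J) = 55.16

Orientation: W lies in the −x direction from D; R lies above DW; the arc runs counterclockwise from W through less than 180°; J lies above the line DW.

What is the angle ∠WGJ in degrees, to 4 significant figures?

124.1°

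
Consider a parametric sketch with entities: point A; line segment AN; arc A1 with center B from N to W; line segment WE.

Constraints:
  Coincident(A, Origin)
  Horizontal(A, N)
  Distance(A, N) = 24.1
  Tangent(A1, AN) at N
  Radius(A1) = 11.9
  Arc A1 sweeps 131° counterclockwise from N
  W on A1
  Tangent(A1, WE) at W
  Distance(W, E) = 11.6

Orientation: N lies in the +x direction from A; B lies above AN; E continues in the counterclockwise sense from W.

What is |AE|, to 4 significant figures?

38.19

A is at the origin; A and N share the same y with |AN| = 24.1 and N on the +x side, so N = (24.10, 0.000). A1 meets AN tangentially, so BN is at right angles to AN, so B = N + (0, 11.9) = (24.10, 11.90). On A1, N sits at bearing -90° from B; a 131° counterclockwise sweep puts W at bearing 41°, so W = B + 11.9·(cos 41°, sin 41°) = (33.08, 19.71). The tangent condition forces BW to be normal to WE, so WE runs along (−sin 41°, cos 41°); with |WE| = 11.6, E = (25.47, 28.46). Then |AE| = |E − A| = 38.19.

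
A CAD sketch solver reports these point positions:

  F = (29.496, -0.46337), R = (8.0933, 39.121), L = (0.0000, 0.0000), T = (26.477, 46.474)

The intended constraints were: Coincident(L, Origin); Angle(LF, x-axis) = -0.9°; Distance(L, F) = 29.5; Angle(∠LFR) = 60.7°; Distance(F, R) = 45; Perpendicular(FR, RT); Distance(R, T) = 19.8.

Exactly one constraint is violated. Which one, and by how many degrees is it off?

Perpendicular(FR, RT) — off by 6.60°.

L = (0.00, 0.00) ✓; LF at -0.9000° ✓; |LF| = 29.50 ✓; ∠LFR = 60.70° ✓; |FR| = 45.00 ✓; ∠(FR, RT) = 96.60° ✗; |RT| = 19.80 ✓.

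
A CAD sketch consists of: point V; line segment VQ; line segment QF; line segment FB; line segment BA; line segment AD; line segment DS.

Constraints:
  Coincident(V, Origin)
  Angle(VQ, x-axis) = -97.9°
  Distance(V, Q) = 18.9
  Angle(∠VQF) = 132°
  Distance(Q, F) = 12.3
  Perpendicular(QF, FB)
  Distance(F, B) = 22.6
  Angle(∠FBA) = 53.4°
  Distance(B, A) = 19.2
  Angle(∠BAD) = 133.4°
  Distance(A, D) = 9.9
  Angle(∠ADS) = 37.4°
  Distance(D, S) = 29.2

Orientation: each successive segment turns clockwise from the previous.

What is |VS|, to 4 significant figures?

29.87

V is at the origin; VQ runs at -97.9° with length 18.9, so Q = (-2.598, -18.72). ∠VQF = 132.0° gives QF at -145.9° from the x-axis; with |QF| = 12.3, F = (-12.78, -25.62). QF ⟂ FB, so FB runs at 124.1°; with |FB| = 22.6, B = (-25.45, -6.902). ∠FBA = 53.4° gives BA at -2.500° from the x-axis; with |BA| = 19.2, A = (-6.272, -7.740). ∠BAD = 133.4° gives AD at -49.10° from the x-axis; with |AD| = 9.9, D = (0.2104, -15.22). ∠ADS = 37.4° gives DS at 168.3° from the x-axis; with |DS| = 29.2, S = (-28.38, -9.301). Then |VS| = |S − V| = 29.87.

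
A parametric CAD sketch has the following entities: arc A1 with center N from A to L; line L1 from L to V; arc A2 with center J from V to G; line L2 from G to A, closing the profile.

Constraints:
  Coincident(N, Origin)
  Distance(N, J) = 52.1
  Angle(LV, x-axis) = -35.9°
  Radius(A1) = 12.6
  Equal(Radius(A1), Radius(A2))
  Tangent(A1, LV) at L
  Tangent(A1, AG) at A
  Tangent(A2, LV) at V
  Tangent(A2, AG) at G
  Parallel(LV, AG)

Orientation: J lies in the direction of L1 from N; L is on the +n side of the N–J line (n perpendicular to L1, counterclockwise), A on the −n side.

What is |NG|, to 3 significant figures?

53.6

The slot axis is L1's direction at -35.9°, so u = (cos -35.9°, sin -35.9°) = (0.810, -0.586) and n = (−sin -35.9°, cos -35.9°) = (0.586, 0.810). N is at the origin and J lies 52.1 along u from N, so J = 52.1·u = (42.2, -30.5). Tangency of A1 to both parallel lines with radius 12.6 puts L and A at N ± 12.6·n: L = (7.39, 10.2), A = (-7.39, -10.2). Equal radii place V and G the same way about J: V = J + 12.6·n = (49.6, -20.3), G = J − 12.6·n = (34.8, -40.8). Then |NG| = |G − N| = 53.6.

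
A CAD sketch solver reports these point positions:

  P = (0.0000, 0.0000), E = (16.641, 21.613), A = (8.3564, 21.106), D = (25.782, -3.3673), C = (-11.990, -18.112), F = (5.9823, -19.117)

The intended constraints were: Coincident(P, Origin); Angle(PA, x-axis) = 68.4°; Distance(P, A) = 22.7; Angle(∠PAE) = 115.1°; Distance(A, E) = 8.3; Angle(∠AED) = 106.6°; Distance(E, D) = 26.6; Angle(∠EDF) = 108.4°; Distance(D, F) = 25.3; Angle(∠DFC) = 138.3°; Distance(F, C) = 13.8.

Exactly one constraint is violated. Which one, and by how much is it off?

Distance(F, C) = 13.8 — off by 4.20.

P = (0.00, 0.00) ✓; PA at 68.40° ✓; |PA| = 22.70 ✓; ∠PAE = 115.1° ✓; |AE| = 8.300 ✓; ∠AED = 106.6° ✓; |ED| = 26.60 ✓; ∠EDF = 108.4° ✓; |DF| = 25.30 ✓; ∠DFC = 138.3° ✓; |FC| = 18.00 ✗.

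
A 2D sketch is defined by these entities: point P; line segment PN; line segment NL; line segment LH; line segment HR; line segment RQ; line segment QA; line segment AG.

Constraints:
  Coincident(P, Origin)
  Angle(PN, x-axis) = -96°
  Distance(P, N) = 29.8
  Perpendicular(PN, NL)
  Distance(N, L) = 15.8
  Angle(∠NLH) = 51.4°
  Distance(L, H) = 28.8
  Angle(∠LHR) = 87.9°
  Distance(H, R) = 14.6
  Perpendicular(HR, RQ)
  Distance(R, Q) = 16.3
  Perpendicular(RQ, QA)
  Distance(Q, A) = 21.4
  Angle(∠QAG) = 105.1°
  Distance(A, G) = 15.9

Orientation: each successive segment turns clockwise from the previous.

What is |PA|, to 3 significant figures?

20.4

P is at the origin; PN runs at -96.0° with length 29.8, so N = (-3.11, -29.6). PN is perpendicular to NL, so NL runs at 174°; with |NL| = 15.8, L = (-18.8, -28.0). ∠NLH = 51.4° gives LH at 45.4° from the x-axis; with |LH| = 28.8, H = (1.39, -7.48). ∠LHR = 87.9° gives HR at -46.7° from the x-axis; with |HR| = 14.6, R = (11.4, -18.1). The perpendicularity gives RQ at right angles to HR, so RQ runs at -137°; with |RQ| = 16.3, Q = (-0.456, -29.3). The perpendicularity gives QA at right angles to RQ, so QA runs at 133°; with |QA| = 21.4, A = (-15.1, -13.7). Then |PA| = |A − P| = 20.4.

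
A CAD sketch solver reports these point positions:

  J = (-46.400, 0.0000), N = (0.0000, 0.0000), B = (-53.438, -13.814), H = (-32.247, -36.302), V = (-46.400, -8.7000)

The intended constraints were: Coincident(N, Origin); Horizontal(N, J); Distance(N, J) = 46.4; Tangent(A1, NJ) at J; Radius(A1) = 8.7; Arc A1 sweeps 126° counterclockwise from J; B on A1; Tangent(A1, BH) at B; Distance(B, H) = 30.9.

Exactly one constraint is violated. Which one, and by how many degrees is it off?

Tangent(A1, BH) at B — off by 7.30°.

N = (0.00, 0.00) ✓; N.y = 0.00, J.y = 0.00 ✓; |NJ| = 46.40 ✓; ∠(VJ, JN) = 90.00° ✓; |VJ| = 8.700 ✓; bearing(V→B) − bearing(V→J) = 126.0° ✓; |VB| = 8.700 ✓; ∠(VB, BH) = 82.70° ✗; |BH| = 30.90 ✓.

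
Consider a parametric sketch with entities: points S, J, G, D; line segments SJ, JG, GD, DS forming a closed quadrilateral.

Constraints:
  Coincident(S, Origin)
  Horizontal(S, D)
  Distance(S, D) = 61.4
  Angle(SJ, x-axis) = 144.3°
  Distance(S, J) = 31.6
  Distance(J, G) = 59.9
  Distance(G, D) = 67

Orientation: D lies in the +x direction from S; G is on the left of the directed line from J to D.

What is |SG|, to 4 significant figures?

58.76

S is at the origin; SD is horizontal with |SD| = 61.4 and D in +x, so D = (61.4, 0). SJ runs at 144.3° with |SJ| = 31.6, so J = (-25.66, 18.44). G is determined by |JG| = 59.9 and |GD| = 67.0 together: it lies at the intersection of circle(J, 59.9) and circle(D, 67.0). With |JD| = 88.99, the foot of the radical line on JD is 39.43 from J and the perpendicular offset is √(59.9² − 39.43²) = 45.09. Taking the left-of-JD solution: G = (22.26, 54.38).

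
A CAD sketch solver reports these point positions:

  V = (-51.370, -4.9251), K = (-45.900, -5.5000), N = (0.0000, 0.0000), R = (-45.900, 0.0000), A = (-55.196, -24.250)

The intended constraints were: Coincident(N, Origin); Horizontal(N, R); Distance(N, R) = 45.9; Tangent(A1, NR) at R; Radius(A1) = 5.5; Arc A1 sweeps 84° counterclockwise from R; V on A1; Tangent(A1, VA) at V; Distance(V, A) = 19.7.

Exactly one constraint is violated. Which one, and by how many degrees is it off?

Tangent(A1, VA) at V — off by 5.20°.

N = (0.00, 0.00) ✓; N.y = 0.00, R.y = 0.00 ✓; |NR| = 45.90 ✓; ∠(KR, RN) = 90.00° ✓; |KR| = 5.500 ✓; bearing(K→V) − bearing(K→R) = 84.00° ✓; |KV| = 5.500 ✓; ∠(KV, VA) = 95.20° ✗; |VA| = 19.70 ✓.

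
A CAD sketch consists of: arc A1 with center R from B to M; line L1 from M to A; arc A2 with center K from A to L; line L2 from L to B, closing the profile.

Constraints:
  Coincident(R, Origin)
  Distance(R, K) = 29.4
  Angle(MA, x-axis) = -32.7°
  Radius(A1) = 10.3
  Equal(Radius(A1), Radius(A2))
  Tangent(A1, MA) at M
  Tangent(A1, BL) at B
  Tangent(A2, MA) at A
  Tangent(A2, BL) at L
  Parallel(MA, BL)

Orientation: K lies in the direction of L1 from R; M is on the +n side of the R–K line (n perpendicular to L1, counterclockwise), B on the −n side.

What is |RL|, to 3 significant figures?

31.2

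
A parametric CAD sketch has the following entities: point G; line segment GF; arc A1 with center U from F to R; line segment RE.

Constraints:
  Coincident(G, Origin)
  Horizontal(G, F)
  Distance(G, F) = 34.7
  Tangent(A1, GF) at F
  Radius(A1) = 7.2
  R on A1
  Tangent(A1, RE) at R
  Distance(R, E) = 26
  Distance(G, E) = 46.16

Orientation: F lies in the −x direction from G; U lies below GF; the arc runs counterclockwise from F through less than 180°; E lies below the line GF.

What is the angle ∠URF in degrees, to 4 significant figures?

33.60°

Checks: |UF| = 7.200 ✓; |UR| = 7.200 ✓; ∠(UR, RE) = 90.00° ✓; |RE| = 26.00 ✓; |GE| = 46.16 ✓.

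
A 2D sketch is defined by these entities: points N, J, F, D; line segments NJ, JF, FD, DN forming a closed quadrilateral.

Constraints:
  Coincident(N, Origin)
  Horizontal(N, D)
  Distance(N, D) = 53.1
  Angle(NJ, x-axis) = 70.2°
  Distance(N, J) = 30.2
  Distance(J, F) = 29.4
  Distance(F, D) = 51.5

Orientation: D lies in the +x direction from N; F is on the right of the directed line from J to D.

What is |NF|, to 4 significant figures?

1.631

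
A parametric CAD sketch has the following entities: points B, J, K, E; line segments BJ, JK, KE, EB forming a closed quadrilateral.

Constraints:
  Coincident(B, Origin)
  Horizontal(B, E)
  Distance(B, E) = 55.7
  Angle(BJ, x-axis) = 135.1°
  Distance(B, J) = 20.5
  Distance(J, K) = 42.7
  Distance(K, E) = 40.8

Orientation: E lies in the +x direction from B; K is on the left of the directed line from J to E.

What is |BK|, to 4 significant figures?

38.18

B is at the origin; B and E share the same y with |BE| = 55.7 and E in +x, so E = (55.7, 0). BJ runs at 135.1° with |BJ| = 20.5, so J = (-14.52, 14.47). K is determined by |JK| = 42.7 and |KE| = 40.8 together: it lies at the intersection of circle(J, 42.7) and circle(E, 40.8). With |JE| = 71.70, the foot of the radical line on JE is 36.95 from J and the perpendicular offset is √(42.7² − 36.95²) = 21.39. Taking the left-of-JE solution: K = (25.99, 27.96).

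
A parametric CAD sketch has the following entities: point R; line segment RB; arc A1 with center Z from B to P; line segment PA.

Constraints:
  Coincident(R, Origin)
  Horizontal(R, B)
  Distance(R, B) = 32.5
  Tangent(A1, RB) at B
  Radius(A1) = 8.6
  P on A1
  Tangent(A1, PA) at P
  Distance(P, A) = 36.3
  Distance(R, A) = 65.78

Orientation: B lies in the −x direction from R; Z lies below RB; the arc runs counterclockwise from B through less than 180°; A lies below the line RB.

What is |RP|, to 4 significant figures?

41.12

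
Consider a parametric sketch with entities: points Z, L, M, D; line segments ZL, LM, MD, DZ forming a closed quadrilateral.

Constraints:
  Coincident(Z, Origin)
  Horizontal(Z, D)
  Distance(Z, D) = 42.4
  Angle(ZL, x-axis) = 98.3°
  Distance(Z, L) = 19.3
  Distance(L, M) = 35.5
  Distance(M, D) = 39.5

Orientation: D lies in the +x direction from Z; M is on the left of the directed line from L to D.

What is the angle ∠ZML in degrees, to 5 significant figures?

22.848°

Checks: |LM| = 35.50 ✓; |MD| = 39.50 ✓.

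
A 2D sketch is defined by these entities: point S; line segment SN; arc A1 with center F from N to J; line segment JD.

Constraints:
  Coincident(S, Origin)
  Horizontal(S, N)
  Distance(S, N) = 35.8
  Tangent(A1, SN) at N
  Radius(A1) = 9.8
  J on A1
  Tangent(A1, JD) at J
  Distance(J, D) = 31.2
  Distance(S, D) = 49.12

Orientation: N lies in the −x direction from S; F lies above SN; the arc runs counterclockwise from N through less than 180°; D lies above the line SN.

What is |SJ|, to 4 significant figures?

27.87

Checks: |SN| = 35.80 ✓; |FJ| = 9.800 ✓; ∠(FJ, JD) = 90.00° ✓; |JD| = 31.20 ✓; |SD| = 49.12 ✓.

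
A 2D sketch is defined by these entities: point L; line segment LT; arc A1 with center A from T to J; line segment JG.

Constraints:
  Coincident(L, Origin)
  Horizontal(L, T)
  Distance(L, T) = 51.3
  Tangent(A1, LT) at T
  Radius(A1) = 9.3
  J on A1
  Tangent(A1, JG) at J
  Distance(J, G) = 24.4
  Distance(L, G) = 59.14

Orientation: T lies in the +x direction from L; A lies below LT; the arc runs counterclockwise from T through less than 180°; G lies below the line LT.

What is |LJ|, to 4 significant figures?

43.72

Checks: |AJ| = 9.300 ✓; ∠(AJ, JG) = 90.00° ✓; |JG| = 24.40 ✓; |LG| = 59.14 ✓.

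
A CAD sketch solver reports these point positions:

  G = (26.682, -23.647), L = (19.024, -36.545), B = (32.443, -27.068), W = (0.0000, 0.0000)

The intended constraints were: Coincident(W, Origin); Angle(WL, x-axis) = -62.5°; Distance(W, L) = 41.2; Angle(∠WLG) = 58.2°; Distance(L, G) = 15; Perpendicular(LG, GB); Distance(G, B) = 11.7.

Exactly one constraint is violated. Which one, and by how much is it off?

Distance(G, B) = 11.7 — off by 5.00.

W = (0.00, 0.00) ✓; WL at -62.50° ✓; |WL| = 41.20 ✓; ∠WLG = 58.20° ✓; |LG| = 15.00 ✓; ∠(LG, GB) = 90.00° ✓; |GB| = 6.700 ✗.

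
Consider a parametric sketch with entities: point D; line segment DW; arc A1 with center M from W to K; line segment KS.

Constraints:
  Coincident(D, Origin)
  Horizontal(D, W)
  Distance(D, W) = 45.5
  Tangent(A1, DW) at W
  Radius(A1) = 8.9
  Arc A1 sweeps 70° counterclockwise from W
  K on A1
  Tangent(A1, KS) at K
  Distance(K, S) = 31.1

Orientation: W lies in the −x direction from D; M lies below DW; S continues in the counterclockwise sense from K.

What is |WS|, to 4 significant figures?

39.90

D is at the origin; D and W share the same y with |DW| = 45.5 and W on the −x side, so W = (-45.50, 0.000). Tangency of A1 to DW means the radius MW is perpendicular to DW, so M = W + (0, -8.9) = (-45.50, -8.900). On A1, W sits at bearing 90° from M; a 70° counterclockwise sweep puts K at bearing 160°, so K = M + 8.9·(cos 160°, sin 160°) = (-53.86, -5.856). A1 meets KS tangentially, so MK is at right angles to KS, so KS runs along (−sin 160°, cos 160°); with |KS| = 31.1, S = (-64.50, -35.08). Then |WS| = |S − W| = 39.90.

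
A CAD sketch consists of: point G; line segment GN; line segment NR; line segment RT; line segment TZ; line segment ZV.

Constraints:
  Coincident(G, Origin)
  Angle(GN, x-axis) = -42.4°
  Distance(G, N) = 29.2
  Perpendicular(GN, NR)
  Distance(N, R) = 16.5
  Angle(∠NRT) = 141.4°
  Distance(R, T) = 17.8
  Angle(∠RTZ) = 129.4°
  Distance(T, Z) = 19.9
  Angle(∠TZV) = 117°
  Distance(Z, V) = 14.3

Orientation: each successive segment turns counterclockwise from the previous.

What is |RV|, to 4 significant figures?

37.70

G is at the origin; GN runs at -42.4° with length 29.2, so N = (21.56, -19.69). GN ⟂ NR, so NR runs at 47.60°; with |NR| = 16.5, R = (32.69, -7.505). ∠NRT = 141.4° gives RT at 86.20° from the x-axis; with |RT| = 17.8, T = (33.87, 10.26). ∠RTZ = 129.4° gives TZ at 136.8° from the x-axis; with |TZ| = 19.9, Z = (19.36, 23.88). ∠TZV = 117.0° gives ZV at -160.2° from the x-axis; with |ZV| = 14.3, V = (5.907, 19.03). Then |RV| = |V − R| = 37.70.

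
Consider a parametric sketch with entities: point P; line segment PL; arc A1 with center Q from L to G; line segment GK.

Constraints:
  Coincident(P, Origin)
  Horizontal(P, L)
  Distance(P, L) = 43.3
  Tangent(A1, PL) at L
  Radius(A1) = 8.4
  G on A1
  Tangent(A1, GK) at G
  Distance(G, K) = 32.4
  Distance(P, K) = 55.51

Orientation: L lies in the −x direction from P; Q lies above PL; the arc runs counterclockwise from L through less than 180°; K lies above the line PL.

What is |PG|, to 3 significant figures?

36.1

Checks: |QG| = 8.400 ✓; ∠(QG, GK) = 90.00° ✓; |GK| = 32.40 ✓; |PK| = 55.51 ✓.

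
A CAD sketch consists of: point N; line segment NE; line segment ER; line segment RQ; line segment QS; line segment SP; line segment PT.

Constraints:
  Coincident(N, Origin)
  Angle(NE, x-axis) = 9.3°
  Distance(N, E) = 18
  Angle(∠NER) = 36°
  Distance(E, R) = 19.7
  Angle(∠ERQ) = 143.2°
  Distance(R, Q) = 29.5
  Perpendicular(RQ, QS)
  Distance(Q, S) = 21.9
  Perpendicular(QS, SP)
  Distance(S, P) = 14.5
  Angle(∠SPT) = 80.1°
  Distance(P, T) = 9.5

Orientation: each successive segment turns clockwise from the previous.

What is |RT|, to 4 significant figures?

20.83

N is at the origin; NE runs at 9.3° with length 18.0, so E = (17.76, 2.909). ∠NER = 36.0° gives ER at -134.7° from the x-axis; with |ER| = 19.7, R = (3.907, -11.09). ∠ERQ = 143.2° gives RQ at -171.5° from the x-axis; with |RQ| = 29.5, Q = (-25.27, -15.45). RQ is perpendicular to QS, so QS runs at 98.50°; with |QS| = 21.9, S = (-28.51, 6.205). QS is perpendicular to SP, so SP runs at 8.500°; with |SP| = 14.5, P = (-14.17, 8.348). ∠SPT = 80.1° gives PT at -91.40° from the x-axis; with |PT| = 9.5, T = (-14.40, -1.149). Then |RT| = |T − R| = 20.83.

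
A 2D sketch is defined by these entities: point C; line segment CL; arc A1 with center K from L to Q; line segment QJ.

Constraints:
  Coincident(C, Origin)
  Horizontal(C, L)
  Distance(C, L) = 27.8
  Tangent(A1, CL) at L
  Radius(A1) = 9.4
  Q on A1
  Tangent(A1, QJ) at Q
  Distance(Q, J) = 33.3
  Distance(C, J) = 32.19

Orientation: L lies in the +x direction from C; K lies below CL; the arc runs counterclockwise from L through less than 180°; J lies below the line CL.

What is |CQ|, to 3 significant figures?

20.4

C is at the origin; C and L share the same y with |CL| = 27.8 and L on the +x side, so L = (27.8, 0.00). The tangent condition forces KL to be normal to CL, so K = L + (0, -9.4) = (27.8, -9.40). Since KQ ⟂ QJ (tangency), |KJ| = √(9.4² + 33.3²) = 34.6 regardless of where Q sits on A1. So J lies on both circle(C, 32.19) and circle(K, 34.6); the below-CL intersection is J = (1.72, -32.1). Q is the foot of the tangent from J: Q = (19.9, -4.26).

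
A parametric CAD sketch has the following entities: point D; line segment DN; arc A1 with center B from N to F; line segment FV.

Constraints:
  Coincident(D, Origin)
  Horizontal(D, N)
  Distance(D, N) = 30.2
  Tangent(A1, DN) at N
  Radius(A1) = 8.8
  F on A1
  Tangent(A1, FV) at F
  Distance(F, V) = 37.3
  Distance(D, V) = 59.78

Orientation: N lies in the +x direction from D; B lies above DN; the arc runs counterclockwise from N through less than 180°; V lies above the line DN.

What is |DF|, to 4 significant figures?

40.04

Checks: |BF| = 8.800 ✓; ∠(BF, FV) = 90.00° ✓; |FV| = 37.30 ✓; |DV| = 59.78 ✓.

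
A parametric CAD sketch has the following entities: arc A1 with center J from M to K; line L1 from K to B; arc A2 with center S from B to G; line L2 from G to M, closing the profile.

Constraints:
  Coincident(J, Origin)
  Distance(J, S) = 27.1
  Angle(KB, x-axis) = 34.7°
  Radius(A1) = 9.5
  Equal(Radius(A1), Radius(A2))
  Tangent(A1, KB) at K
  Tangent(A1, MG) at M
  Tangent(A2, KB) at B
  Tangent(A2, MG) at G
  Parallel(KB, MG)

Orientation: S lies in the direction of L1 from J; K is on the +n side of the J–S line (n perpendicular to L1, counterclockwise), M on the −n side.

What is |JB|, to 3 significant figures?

28.7

Tangency of A1 to both parallel lines with radius 9.5 puts K and M at J ± 9.5·n: K = (-5.41, 7.81), M = (5.41, -7.81). Equal radii place B and G the same way about S: B = S + 9.5·n = (16.9, 23.2), G = S − 9.5·n = (27.7, 7.62). Then |JB| = |B − J| = 28.7.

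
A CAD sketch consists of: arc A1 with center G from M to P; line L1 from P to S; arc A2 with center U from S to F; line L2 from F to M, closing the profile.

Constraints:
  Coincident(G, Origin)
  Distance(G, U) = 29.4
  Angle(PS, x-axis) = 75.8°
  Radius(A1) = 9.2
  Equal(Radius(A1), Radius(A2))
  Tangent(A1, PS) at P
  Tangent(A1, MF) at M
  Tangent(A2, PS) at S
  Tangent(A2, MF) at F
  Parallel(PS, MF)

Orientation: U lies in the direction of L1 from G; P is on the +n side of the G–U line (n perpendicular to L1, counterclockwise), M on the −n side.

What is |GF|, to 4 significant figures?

30.81

The slot axis is L1's direction at 75.8°, so u = (cos 75.8°, sin 75.8°) = (0.2453, 0.9694) and n = (−sin 75.8°, cos 75.8°) = (-0.9694, 0.2453). G is at the origin and U lies 29.4 along u from G, so U = 29.4·u = (7.212, 28.50). Tangency of A1 to both parallel lines with radius 9.2 puts P and M at G ± 9.2·n: P = (-8.919, 2.257), M = (8.919, -2.257). Equal radii place S and F the same way about U: S = U + 9.2·n = (-1.707, 30.76), F = U − 9.2·n = (16.13, 26.24). Then |GF| = |F − G| = 30.81.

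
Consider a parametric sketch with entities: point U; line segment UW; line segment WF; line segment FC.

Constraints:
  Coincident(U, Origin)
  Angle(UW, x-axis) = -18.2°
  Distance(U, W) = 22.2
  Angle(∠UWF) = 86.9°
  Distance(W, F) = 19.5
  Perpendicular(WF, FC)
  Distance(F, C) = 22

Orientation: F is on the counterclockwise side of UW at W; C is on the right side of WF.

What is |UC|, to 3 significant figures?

47.8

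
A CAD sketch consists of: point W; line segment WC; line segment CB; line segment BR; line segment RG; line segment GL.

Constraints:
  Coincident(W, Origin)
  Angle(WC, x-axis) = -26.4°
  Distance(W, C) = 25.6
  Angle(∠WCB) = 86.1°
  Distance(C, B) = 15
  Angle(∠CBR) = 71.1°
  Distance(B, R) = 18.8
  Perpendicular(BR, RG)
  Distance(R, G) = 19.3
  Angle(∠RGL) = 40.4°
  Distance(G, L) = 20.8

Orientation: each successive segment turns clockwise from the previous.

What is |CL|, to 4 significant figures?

10.74

W is at the origin; WC runs at -26.4° with length 25.6, so C = (22.93, -11.38). ∠WCB = 86.1° gives CB at -120.3° from the x-axis; with |CB| = 15.0, B = (15.36, -24.33). ∠CBR = 71.1° gives BR at 130.8° from the x-axis; with |BR| = 18.8, R = (3.078, -10.10). BR ⟂ RG, so RG runs at 40.80°; with |RG| = 19.3, G = (17.69, 2.509). ∠RGL = 40.4° gives GL at -98.80° from the x-axis; with |GL| = 20.8, L = (14.51, -18.05). Then |CL| = |L − C| = 10.74.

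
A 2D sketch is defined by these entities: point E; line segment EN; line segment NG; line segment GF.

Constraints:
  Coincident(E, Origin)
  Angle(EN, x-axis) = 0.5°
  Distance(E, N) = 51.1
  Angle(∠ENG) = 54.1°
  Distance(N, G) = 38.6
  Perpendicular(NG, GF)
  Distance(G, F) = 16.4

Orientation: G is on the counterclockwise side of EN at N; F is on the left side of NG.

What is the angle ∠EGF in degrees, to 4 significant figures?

11.79°

E is at the origin; EN runs at 0.5° with length 51.1, so N = 51.1·(cos 0.5°, sin 0.5°) = (51.10, 0.4459). ∠ENG = 54.1°, so NG runs at 0.5° + (180° − 54.1°) = 126.4° from the x-axis; with |NG| = 38.6, G = N + 38.6·(cos 126.4°, sin 126.4°) = (28.19, 31.51). NG is perpendicular to GF; with |GF| = 16.4 on the left of NG, F = G + 16.4·(-0.8049, -0.5934) = (14.99, 21.78). Then cos ∠EGF = GE·GF / (|GE||GF|), giving 11.79°.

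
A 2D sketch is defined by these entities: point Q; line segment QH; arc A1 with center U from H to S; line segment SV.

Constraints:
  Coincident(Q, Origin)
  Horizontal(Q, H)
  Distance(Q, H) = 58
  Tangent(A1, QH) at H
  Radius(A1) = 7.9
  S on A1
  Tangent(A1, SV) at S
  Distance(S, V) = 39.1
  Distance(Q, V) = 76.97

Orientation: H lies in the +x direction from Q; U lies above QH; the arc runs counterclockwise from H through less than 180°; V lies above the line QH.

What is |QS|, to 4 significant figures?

66.44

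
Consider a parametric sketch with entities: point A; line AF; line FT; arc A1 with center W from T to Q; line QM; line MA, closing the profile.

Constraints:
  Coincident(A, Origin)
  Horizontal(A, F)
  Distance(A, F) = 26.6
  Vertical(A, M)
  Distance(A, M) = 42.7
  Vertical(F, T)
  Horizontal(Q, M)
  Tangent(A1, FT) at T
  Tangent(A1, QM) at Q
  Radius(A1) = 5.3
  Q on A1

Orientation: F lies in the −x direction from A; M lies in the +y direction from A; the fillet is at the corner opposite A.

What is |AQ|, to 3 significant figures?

47.7

The virtual corner opposite A is at (-26.6, 42.7). The tangent condition forces WT to be normal to FT and the tangent condition forces WQ to be normal to QM, with radius 5.3, so the center W sits 5.3 in from both sides at W = (-21.3, 37.4). That places the tangent points at T = (-26.6, 37.4) on FT and Q = (-21.3, 42.7) on QM. Then |AQ| = |Q − A| = 47.7.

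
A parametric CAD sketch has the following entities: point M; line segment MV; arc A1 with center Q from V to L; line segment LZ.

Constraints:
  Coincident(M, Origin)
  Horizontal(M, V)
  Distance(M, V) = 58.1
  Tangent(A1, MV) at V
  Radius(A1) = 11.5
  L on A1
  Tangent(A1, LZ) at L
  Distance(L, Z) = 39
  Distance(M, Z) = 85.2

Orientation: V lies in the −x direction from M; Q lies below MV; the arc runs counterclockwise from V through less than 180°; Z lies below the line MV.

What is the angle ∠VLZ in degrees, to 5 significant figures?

134.10°

M is at the origin; MV is horizontal with |MV| = 58.1 and V on the −x side, so V = (-58.100, 0.0000). The tangent condition forces QV to be normal to MV, so Q = V + (0, -11.5) = (-58.100, -11.500). Since QL ⟂ LZ (tangency), |QZ| = √(11.5² + 39.0²) = 40.660 regardless of where L sits on A1. So Z lies on both circle(M, 85.2) and circle(Q, 40.660); the below-MV intersection is Z = (-68.367, -50.843). L is the foot of the tangent from Z: L = (-69.594, -11.862).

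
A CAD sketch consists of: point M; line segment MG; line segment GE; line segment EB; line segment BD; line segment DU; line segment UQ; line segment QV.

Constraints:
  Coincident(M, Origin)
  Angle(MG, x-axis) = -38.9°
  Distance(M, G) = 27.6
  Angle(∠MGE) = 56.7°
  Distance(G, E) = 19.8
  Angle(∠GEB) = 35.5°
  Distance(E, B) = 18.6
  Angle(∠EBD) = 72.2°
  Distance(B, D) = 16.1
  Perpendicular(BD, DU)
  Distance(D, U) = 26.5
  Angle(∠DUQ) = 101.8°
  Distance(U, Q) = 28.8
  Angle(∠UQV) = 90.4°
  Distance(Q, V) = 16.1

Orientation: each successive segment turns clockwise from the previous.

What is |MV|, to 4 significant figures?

10.40

M is at the origin; MG runs at -38.9° with length 27.6, so G = (21.48, -17.33). ∠MGE = 56.7° gives GE at -162.2° from the x-axis; with |GE| = 19.8, E = (2.627, -23.38). ∠GEB = 35.5° gives EB at 53.30° from the x-axis; with |EB| = 18.6, B = (13.74, -8.472). ∠EBD = 72.2° gives BD at -54.50° from the x-axis; with |BD| = 16.1, D = (23.09, -21.58). The perpendicularity gives DU at right angles to BD, so DU runs at -144.5°; with |DU| = 26.5, U = (1.518, -36.97). ∠DUQ = 101.8° gives UQ at 137.3° from the x-axis; with |UQ| = 28.8, Q = (-19.65, -17.44). ∠UQV = 90.4° gives QV at 47.70° from the x-axis; with |QV| = 16.1, V = (-8.812, -5.528). Then |MV| = |V − M| = 10.40.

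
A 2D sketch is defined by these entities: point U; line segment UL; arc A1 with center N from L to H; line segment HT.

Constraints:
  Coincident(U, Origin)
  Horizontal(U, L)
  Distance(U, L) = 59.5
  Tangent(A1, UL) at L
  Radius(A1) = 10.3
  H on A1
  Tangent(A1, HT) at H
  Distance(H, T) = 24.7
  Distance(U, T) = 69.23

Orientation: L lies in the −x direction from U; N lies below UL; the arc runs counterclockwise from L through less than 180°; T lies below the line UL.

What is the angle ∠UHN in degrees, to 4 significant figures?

12.82°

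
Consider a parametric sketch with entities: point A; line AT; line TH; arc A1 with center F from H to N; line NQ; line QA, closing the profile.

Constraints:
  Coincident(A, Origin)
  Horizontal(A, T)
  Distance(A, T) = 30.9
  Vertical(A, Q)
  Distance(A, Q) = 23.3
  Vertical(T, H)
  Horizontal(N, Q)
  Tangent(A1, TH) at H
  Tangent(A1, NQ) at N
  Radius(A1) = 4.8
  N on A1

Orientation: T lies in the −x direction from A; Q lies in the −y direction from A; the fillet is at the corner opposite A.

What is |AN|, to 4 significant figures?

34.99

The virtual corner opposite A is at (-30.90, -23.30). The tangent condition forces FH to be normal to TH and tangency of A1 to NQ means the radius FN is perpendicular to NQ, with radius 4.8, so the center F sits 4.8 in from both sides at F = (-26.10, -18.50). That places the tangent points at H = (-30.90, -18.50) on TH and N = (-26.10, -23.30) on NQ. Then |AN| = |N − A| = 34.99.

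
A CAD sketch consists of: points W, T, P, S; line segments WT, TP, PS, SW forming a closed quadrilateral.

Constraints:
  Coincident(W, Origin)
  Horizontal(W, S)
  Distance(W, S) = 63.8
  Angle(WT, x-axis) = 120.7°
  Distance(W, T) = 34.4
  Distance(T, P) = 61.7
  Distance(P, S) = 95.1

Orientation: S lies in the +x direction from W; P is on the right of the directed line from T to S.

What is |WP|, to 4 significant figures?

40.83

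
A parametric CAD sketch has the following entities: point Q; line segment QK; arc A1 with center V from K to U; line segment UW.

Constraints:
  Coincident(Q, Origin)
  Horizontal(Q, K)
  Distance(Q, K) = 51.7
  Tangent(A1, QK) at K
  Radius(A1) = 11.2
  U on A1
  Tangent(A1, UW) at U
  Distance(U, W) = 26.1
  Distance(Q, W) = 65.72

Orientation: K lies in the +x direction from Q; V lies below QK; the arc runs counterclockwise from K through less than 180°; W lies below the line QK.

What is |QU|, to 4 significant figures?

44.46

Checks: |VU| = 11.20 ✓; ∠(VU, UW) = 90.00° ✓; |UW| = 26.10 ✓; |QW| = 65.72 ✓.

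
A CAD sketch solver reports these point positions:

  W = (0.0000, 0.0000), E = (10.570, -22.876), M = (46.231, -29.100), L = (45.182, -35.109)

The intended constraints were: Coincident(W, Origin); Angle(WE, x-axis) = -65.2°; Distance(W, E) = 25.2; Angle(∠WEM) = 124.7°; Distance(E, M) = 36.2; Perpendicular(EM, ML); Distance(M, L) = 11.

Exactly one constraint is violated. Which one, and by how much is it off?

Distance(M, L) = 11 — off by 4.90.

W = (0.00, 0.00) ✓; WE at -65.20° ✓; |WE| = 25.20 ✓; ∠WEM = 124.7° ✓; |EM| = 36.20 ✓; ∠(EM, ML) = 90.00° ✓; |ML| = 6.100 ✗.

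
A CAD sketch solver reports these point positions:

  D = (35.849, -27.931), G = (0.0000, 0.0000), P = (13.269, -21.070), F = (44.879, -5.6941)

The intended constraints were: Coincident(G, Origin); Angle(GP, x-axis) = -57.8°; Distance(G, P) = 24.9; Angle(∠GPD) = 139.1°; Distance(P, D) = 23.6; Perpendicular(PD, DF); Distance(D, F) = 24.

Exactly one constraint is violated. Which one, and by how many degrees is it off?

Perpendicular(PD, DF) — off by 5.20°.

G = (0.00, 0.00) ✓; GP at -57.80° ✓; |GP| = 24.90 ✓; ∠GPD = 139.1° ✓; |PD| = 23.60 ✓; ∠(PD, DF) = 84.80° ✗; |DF| = 24.00 ✓.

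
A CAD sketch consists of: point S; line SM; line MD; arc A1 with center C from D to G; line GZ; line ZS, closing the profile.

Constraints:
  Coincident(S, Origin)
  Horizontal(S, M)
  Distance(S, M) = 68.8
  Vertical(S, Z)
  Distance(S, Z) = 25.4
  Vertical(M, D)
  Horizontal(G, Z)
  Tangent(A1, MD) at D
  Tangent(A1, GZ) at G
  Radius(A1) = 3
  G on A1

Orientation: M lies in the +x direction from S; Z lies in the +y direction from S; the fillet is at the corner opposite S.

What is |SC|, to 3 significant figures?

69.5

S is at the origin; SM is horizontal with |SM| = 68.8 and M on the +x side, so M = (68.8, 0.00). S and Z share the same x with |SZ| = 25.4 and Z on the +y side, so Z = (0.00, 25.4). The virtual corner opposite S is at (68.8, 25.4). Since A1 is tangent to MD there, CD ⟂ MD and since A1 is tangent to GZ there, CG ⟂ GZ, with radius 3.0, so the center C sits 3.0 in from both sides at C = (65.8, 22.4). Then |SC| = |C − S| = 69.5.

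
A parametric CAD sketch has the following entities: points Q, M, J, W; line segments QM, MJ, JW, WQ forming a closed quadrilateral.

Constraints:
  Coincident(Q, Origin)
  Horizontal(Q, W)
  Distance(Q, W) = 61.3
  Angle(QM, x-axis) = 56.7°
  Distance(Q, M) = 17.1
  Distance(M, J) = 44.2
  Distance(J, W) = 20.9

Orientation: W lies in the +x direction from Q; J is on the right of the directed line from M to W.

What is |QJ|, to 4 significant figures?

46.27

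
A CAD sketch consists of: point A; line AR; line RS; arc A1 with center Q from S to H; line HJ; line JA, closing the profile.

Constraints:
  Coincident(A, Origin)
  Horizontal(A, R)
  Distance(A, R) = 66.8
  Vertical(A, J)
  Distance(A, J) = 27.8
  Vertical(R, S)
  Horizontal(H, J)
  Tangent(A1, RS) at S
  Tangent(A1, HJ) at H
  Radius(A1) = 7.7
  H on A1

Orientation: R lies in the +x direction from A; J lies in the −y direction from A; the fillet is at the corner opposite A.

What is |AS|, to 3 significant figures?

69.8

The virtual corner opposite A is at (66.8, -27.8). Tangency of A1 to RS means the radius QS is perpendicular to RS and A1 meets HJ tangentially, so QH is at right angles to HJ, with radius 7.7, so the center Q sits 7.7 in from both sides at Q = (59.1, -20.1). That places the tangent points at S = (66.8, -20.1) on RS and H = (59.1, -27.8) on HJ. Then |AS| = |S − A| = 69.8.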